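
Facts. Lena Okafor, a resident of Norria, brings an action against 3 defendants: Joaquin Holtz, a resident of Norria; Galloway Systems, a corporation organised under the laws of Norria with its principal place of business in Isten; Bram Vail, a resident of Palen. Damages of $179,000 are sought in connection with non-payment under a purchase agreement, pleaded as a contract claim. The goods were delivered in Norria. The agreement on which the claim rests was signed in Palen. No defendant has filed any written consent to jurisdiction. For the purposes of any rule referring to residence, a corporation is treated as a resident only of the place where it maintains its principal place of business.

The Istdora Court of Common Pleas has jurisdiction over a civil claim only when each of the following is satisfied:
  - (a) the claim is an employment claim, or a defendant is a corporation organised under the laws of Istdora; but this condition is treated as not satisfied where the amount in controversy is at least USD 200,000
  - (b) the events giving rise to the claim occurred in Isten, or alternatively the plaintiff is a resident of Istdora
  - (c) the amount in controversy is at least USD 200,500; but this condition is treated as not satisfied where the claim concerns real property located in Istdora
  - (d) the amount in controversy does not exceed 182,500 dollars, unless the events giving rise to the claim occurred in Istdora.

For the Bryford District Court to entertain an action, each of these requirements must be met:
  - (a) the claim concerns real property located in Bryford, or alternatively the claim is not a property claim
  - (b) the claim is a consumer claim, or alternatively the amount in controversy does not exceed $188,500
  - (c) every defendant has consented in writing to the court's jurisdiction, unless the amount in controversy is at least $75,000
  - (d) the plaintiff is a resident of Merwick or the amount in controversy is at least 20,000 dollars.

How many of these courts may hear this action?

1

The Istdora Court of Common Pleas:
  (a) The claim is a contract claim, not an employment claim; the corporate defendant(s) are organised in Norria, not Istdora — no alternative holds. Fails.
  (b) The operative events occurred in Norria, not Isten; the plaintiff resides in Norria, not Istdora — no alternative holds. Not satisfied.
  (c) The amount in controversy is USD 179,000, below the USD 200,500 floor. Condition not met.
  (d) The amount in controversy is USD 179,000, within the USD 182,500 ceiling. Satisfied.
  → At least one condition fails; no jurisdiction.
The Bryford District Court:
  (a) The claim is a contract claim, not a property claim, so one alternative holds. Condition met.
  (b) The amount in controversy is $179,000, within the 188,500 dollars ceiling — that alternative is enough. Satisfied.
  (c) No such written consent has been filed. But the amount in controversy is USD 179,000, which meets the 75,000 dollars floor, and the 'unless' clause therefore excuses the requirement. Satisfied.
  (d) The amount in controversy is 179,000 dollars, which meets the USD 20,000 floor, so one alternative holds. Condition met.
  → The court has jurisdiction.
Courts with jurisdiction: the Bryford District Court — 1 in total.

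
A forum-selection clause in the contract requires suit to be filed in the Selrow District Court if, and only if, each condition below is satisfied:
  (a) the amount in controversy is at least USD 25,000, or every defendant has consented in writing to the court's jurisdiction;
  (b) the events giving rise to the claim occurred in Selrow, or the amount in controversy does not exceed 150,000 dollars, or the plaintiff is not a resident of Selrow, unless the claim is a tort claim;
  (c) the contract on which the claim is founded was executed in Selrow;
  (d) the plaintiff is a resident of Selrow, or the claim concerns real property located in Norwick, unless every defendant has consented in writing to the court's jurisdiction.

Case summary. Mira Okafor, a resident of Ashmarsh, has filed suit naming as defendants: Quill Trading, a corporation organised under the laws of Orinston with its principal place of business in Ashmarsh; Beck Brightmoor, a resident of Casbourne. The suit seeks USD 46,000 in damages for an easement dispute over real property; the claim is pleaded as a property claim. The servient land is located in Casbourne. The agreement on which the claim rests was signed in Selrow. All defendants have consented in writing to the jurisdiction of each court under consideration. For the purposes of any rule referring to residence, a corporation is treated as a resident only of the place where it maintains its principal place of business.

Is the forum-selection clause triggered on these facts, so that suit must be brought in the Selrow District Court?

The Selrow District Court:
  (a) The amount in controversy is 46,000 dollars, which meets the USD 25,000 floor, which satisfies one of the alternatives. Met.
  (b) The amount in controversy is USD 46,000, within the USD 150,000 ceiling, which satisfies one of the alternatives. Met.
  (c) The contract was executed in Selrow. Condition met.
  (d) The plaintiff resides in Ashmarsh, not Selrow; the property lies in Casbourne, not Norwick — none of the alternatives is met. However, every defendant has filed written consent, so the 'unless' proviso supplies this condition. Condition met.
  → The clause applies.

Yes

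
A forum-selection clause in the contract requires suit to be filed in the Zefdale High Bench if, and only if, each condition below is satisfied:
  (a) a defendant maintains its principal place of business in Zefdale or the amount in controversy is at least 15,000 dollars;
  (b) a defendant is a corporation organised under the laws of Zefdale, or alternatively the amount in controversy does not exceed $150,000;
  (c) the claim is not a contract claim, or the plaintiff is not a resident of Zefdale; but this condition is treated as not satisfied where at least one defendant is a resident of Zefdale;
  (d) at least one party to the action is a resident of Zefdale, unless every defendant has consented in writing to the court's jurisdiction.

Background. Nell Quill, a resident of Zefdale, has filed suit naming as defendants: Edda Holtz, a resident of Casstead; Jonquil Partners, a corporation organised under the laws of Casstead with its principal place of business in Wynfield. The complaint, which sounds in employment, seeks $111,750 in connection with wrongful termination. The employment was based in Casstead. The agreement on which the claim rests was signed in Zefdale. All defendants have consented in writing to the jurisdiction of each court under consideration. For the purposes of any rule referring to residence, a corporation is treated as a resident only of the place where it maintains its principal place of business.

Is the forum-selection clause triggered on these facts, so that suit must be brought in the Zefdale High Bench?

The Zefdale High Bench:
  (a) The amount in controversy is USD 111,750, which meets the 15,000 dollars floor — that alternative is enough. Met.
  (b) The amount in controversy is $111,750, within the USD 150,000 ceiling, so this disjunct is met. Condition met.
  (c) The claim is an employment claim, not a contract claim, which satisfies one of the alternatives. The carve-out does not apply: no defendant resides in Zefdale (they reside in Casstead, Wynfield). Met.
  (d) Nell Quill resides in Zefdale. Satisfied.
  → The clause applies.

Yes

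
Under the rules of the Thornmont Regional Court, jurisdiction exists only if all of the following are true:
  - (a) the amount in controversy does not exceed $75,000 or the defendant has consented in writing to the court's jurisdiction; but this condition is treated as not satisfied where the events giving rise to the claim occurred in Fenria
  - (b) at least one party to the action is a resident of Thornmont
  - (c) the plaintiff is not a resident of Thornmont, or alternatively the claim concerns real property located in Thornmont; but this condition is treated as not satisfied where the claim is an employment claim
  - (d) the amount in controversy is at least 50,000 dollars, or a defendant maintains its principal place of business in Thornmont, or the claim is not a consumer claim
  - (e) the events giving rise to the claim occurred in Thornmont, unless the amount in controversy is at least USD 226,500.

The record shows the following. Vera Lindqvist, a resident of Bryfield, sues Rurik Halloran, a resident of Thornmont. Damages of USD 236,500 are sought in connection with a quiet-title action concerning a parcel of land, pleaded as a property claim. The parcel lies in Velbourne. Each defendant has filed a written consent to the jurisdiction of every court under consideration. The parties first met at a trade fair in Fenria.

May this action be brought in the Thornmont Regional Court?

Yes

The Thornmont Regional Court:
  (a) Every defendant has filed written consent, which satisfies one of the alternatives. The exception is not triggered, since the operative events occurred in Velbourne, not Fenria. Satisfied.
  (b) Rurik Halloran resides in Thornmont. Satisfied.
  (c) The plaintiff resides in Bryfield, which is not Thornmont, so this disjunct is met. And the carve-out is inapplicable — the claim is a property claim, not an employment claim. Satisfied.
  (d) The amount in controversy is $236,500, which meets the $50,000 floor — that alternative is enough. Condition met.
  (e) The operative events occurred in Velbourne, not Thornmont. The proviso rescues it, though: the amount in controversy is 236,500 dollars, which meets the USD 226,500 floor. Satisfied.
  → Jurisdiction lies.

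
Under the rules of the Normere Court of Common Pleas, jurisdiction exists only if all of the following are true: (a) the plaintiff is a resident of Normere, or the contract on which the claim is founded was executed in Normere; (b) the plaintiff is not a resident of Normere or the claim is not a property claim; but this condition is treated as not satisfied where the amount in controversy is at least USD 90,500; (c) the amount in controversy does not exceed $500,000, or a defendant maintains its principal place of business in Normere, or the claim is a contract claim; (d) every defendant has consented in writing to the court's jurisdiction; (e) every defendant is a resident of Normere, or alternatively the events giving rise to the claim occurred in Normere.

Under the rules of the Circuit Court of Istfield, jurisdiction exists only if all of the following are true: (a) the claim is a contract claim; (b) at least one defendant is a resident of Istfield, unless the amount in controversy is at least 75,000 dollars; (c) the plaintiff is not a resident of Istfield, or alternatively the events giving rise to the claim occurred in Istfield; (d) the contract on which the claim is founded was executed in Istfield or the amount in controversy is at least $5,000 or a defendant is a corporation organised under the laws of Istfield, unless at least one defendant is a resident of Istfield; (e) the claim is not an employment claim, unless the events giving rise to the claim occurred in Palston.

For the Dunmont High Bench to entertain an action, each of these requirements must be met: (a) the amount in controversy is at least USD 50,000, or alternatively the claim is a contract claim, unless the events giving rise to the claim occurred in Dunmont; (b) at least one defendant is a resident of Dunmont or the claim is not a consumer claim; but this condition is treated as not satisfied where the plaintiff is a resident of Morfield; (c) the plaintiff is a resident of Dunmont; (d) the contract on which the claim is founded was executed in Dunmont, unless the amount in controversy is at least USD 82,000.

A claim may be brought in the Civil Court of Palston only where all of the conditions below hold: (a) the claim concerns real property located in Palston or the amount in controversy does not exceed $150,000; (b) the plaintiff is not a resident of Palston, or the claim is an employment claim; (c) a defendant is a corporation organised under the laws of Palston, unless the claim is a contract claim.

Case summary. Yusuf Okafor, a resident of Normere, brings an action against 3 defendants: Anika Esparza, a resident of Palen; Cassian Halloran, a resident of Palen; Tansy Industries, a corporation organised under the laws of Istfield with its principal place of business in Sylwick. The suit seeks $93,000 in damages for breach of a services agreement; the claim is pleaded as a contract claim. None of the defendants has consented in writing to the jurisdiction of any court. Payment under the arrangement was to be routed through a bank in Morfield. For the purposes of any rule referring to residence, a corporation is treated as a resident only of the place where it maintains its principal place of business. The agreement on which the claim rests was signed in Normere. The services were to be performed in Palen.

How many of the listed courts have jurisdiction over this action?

The Normere Court of Common Pleas:
  (a) The plaintiff resides in Normere — that alternative is enough. Satisfied.
  (b) The claim is a contract claim, not a property claim, which satisfies one of the alternatives. But the carve-out bites: the amount in controversy is $93,000, which meets the $90,500 floor. Not met.
  (c) The amount in controversy is $93,000, within the 500,000 dollars ceiling, so this disjunct is met. Met.
  (d) No such written consent has been filed. Not met.
  (e) The defendants reside as follows — Anika Esparza in Palen, Cassian Halloran in Palen, Tansy Industries in Sylwick — not all in Normere; the operative events occurred in Palen, not Normere — every alternative fails. Not satisfied.
  → No jurisdiction.
The Circuit Court of Istfield:
  (a) The claim is a contract claim. Satisfied.
  (b) No defendant resides in Istfield (they reside in Palen, Palen, Sylwick). The proviso rescues it, though: the amount in controversy is $93,000, which meets the USD 75,000 floor. Satisfied.
  (c) The plaintiff resides in Normere, which is not Istfield, so this disjunct is met. Met.
  (d) The amount in controversy is 93,000 dollars, which meets the 5,000 dollars floor, so this disjunct is met. Met.
  (e) The claim is a contract claim, not an employment claim. Met.
  → The court has jurisdiction.
The Dunmont High Bench:
  (a) The amount in controversy is USD 93,000, which meets the $50,000 floor — that alternative is enough. Satisfied.
  (b) The claim is a contract claim, not a consumer claim, which satisfies one of the alternatives. And the carve-out is inapplicable — the plaintiff resides in Normere, not Morfield. Satisfied.
  (c) The plaintiff resides in Normere, not Dunmont. Fails.
  (d) The contract was executed in Normere, not Dunmont. The proviso rescues it, though: the amount in controversy is 93,000 dollars, which meets the 82,000 dollars floor. Condition met.
  → At least one condition fails; no jurisdiction.
The Civil Court of Palston:
  (a) The amount in controversy is $93,000, within the $150,000 ceiling, which satisfies one of the alternatives. Condition met.
  (b) The plaintiff resides in Normere, which is not Palston, which satisfies one of the alternatives. Condition met.
  (c) The corporate defendant(s) are organised in Istfield, not Palston. The proviso rescues it, though: the claim is a contract claim. Condition met.
  → All conditions met; jurisdiction exists.
Courts with jurisdiction: the Circuit Court of Istfield, the Civil Court of Palston — 2 in total.

2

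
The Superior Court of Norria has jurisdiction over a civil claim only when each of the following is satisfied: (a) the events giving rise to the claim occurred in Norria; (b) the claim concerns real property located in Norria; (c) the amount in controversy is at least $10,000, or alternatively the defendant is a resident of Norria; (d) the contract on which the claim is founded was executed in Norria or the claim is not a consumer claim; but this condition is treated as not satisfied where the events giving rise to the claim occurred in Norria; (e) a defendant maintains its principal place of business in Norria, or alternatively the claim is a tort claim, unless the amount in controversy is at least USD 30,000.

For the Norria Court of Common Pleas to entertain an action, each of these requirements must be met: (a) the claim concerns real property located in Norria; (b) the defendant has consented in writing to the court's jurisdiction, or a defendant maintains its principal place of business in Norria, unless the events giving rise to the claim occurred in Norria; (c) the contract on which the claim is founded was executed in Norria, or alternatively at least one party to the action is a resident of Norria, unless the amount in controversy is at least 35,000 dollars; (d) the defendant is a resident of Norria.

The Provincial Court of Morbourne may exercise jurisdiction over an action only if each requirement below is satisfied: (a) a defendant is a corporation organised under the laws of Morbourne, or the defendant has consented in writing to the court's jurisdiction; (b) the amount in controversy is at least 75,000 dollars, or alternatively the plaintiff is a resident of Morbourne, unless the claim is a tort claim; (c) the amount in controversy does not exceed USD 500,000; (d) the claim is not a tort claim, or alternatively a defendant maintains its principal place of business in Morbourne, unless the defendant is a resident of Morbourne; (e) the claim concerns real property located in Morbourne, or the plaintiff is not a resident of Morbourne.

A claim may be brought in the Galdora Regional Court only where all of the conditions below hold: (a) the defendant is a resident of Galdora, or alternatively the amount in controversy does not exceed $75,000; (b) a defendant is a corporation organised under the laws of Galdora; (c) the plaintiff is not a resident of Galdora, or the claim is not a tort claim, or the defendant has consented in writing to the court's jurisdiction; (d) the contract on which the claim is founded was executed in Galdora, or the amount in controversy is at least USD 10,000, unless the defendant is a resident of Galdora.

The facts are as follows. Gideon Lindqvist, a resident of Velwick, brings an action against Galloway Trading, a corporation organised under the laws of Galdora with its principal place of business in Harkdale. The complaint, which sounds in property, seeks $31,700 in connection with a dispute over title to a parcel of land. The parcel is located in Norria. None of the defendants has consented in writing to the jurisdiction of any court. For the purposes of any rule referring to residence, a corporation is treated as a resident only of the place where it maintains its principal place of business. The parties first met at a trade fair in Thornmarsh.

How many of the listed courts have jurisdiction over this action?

The Superior Court of Norria:
  (a) The operative events occurred in Norria. Condition met.
  (b) The property lies in Norria. Satisfied.
  (c) The amount in controversy is $31,700, which meets the 10,000 dollars floor, so one alternative holds. Met.
  (d) The claim is a property claim, not a consumer claim, so this disjunct is met. But the carve-out bites: the operative events occurred in Norria. Not met.
  (e) The corporate defendant(s) have their principal place of business in Harkdale, not Norria; the claim is a property claim, not a tort claim — no alternative holds. The proviso rescues it, though: the amount in controversy is 31,700 dollars, which meets the $30,000 floor. Condition met.
  → At least one condition fails; no jurisdiction.
The Norria Court of Common Pleas:
  (a) The property lies in Norria. Met.
  (b) No such written consent has been filed; the corporate defendant(s) have their principal place of business in Harkdale, not Norria — no alternative holds. But the operative events occurred in Norria, and the 'unless' clause therefore excuses the requirement. Satisfied.
  (c) No contract (and hence no place of execution) is alleged; no party resides in Norria — every alternative fails. Nor does the 'unless' clause help: the amount in controversy is 31,700 dollars, below the $35,000 floor. Not met.
  (d) The defendant resides in Harkdale, not Norria. Not met.
  → Not every requirement is met — no jurisdiction.
The Provincial Court of Morbourne:
  (a) The corporate defendant(s) are organised in Galdora, not Morbourne; no such written consent has been filed — no alternative holds. Fails.
  (b) The amount in controversy is 31,700 dollars, below the USD 75,000 floor; the plaintiff resides in Velwick, not Morbourne — none of the alternatives is met. The proviso offers no rescue either, since the claim is a property claim, not a tort claim. Condition not met.
  (c) The amount in controversy is 31,700 dollars, within the USD 500,000 ceiling. Condition met.
  (d) The claim is a property claim, not a tort claim, so this disjunct is met. Satisfied.
  (e) The plaintiff resides in Velwick, which is not Morbourne, which satisfies one of the alternatives. Met.
  → No jurisdiction.
The Galdora Regional Court:
  (a) The amount in controversy is USD 31,700, within the 75,000 dollars ceiling, so this disjunct is met. Condition met.
  (b) Galloway Trading is organised under the laws of Galdora. Met.
  (c) The plaintiff resides in Velwick, which is not Galdora, so one alternative holds. Satisfied.
  (d) The amount in controversy is 31,700 dollars, which meets the 10,000 dollars floor, so one alternative holds. Satisfied.
  → The court has jurisdiction.
Courts with jurisdiction: the Galdora Regional Court — 1 in total.

1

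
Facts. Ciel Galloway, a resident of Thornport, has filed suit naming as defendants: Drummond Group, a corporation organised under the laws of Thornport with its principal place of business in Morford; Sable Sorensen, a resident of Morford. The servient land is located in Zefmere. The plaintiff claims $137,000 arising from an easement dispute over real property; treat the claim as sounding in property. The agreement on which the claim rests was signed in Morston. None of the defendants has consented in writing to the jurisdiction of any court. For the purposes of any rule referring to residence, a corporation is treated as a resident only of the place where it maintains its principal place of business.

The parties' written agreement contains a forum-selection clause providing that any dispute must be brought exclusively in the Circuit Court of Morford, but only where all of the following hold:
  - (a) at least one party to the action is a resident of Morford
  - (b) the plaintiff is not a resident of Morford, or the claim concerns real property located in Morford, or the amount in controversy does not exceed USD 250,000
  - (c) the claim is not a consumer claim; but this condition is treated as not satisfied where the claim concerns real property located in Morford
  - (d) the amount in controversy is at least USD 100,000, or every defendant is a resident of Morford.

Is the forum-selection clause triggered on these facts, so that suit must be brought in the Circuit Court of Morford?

The Circuit Court of Morford:
  (a) Drummond Group resides in Morford. Satisfied.
  (b) The plaintiff resides in Thornport, which is not Morford, so this disjunct is met. Met.
  (c) The claim is a property claim, not a consumer claim. The carve-out does not apply: the property lies in Zefmere, not Morford. Met.
  (d) The amount in controversy is USD 137,000, which meets the USD 100,000 floor — that alternative is enough. Satisfied.
  → The clause applies.

Yes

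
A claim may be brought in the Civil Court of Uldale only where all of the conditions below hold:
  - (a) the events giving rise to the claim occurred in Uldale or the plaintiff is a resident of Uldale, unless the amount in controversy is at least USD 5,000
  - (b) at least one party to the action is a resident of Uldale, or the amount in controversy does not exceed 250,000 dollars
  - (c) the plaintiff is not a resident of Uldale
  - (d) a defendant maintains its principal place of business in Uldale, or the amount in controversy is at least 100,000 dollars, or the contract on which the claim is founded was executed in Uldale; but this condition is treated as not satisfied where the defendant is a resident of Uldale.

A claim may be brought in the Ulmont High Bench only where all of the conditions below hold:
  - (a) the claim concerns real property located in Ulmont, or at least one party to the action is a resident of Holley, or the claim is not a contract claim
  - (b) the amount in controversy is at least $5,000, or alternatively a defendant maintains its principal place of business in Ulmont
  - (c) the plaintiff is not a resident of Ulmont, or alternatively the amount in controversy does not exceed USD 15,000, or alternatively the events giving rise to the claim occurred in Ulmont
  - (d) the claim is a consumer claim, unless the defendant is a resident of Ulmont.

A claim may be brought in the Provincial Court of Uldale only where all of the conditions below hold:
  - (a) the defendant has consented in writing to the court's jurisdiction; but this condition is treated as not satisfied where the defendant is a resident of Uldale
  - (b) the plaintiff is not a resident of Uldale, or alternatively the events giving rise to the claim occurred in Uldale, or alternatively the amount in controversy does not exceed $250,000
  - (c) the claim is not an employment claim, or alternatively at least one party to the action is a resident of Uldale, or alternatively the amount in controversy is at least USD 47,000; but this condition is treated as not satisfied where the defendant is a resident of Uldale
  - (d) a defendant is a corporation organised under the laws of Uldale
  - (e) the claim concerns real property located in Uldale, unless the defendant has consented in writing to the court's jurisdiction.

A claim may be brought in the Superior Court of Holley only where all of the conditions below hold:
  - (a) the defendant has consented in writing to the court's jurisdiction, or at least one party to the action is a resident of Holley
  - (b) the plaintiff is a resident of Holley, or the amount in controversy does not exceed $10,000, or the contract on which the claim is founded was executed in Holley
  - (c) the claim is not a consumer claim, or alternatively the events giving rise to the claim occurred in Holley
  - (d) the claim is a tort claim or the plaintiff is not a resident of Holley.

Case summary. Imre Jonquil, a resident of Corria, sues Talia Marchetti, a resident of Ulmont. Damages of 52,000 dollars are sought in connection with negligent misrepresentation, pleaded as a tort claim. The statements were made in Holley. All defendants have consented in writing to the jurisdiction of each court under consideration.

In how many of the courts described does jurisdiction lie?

1

The Civil Court of Uldale:
  (a) The operative events occurred in Holley, not Uldale; the plaintiff resides in Corria, not Uldale — no alternative holds. The proviso rescues it, though: the amount in controversy is $52,000, which meets the 5,000 dollars floor. Condition met.
  (b) The amount in controversy is $52,000, within the $250,000 ceiling, so one alternative holds. Satisfied.
  (c) The plaintiff resides in Corria, which is not Uldale. Condition met.
  (d) No defendant is a corporation; the amount in controversy is USD 52,000, below the USD 100,000 floor; no contract (and hence no place of execution) is alleged — every alternative fails. Condition not met.
  → No jurisdiction.
The Ulmont High Bench:
  (a) The claim is a tort claim, not a contract claim, which satisfies one of the alternatives. Satisfied.
  (b) The amount in controversy is USD 52,000, which meets the USD 5,000 floor, which satisfies one of the alternatives. Satisfied.
  (c) The plaintiff resides in Corria, which is not Ulmont, so one alternative holds. Condition met.
  (d) The claim is a tort claim, not a consumer claim. However, the defendant resides in Ulmont, so the 'unless' proviso supplies this condition. Satisfied.
  → The court has jurisdiction.
The Provincial Court of Uldale:
  (a) Every defendant has filed written consent. And the carve-out is inapplicable — the defendant resides in Ulmont, not Uldale. Met.
  (b) The plaintiff resides in Corria, which is not Uldale, so one alternative holds. Met.
  (c) The claim is a tort claim, not an employment claim, which satisfies one of the alternatives. And the carve-out is inapplicable — the defendant resides in Ulmont, not Uldale. Satisfied.
  (d) No defendant is a corporation. Condition not met.
  (e) The claim does not concern real property. However, every defendant has filed written consent, so the 'unless' proviso supplies this condition. Met.
  → At least one condition fails; no jurisdiction.
The Superior Court of Holley:
  (a) Every defendant has filed written consent, so this disjunct is met. Met.
  (b) The plaintiff resides in Corria, not Holley; the amount in controversy is 52,000 dollars, above the $10,000 ceiling; no contract (and hence no place of execution) is alleged — every alternative fails. Fails.
  (c) The claim is a tort claim, not a consumer claim — that alternative is enough. Satisfied.
  (d) The claim is a tort claim — that alternative is enough. Satisfied.
  → The court lacks jurisdiction.
Courts with jurisdiction: the Ulmont High Bench — 1 in total.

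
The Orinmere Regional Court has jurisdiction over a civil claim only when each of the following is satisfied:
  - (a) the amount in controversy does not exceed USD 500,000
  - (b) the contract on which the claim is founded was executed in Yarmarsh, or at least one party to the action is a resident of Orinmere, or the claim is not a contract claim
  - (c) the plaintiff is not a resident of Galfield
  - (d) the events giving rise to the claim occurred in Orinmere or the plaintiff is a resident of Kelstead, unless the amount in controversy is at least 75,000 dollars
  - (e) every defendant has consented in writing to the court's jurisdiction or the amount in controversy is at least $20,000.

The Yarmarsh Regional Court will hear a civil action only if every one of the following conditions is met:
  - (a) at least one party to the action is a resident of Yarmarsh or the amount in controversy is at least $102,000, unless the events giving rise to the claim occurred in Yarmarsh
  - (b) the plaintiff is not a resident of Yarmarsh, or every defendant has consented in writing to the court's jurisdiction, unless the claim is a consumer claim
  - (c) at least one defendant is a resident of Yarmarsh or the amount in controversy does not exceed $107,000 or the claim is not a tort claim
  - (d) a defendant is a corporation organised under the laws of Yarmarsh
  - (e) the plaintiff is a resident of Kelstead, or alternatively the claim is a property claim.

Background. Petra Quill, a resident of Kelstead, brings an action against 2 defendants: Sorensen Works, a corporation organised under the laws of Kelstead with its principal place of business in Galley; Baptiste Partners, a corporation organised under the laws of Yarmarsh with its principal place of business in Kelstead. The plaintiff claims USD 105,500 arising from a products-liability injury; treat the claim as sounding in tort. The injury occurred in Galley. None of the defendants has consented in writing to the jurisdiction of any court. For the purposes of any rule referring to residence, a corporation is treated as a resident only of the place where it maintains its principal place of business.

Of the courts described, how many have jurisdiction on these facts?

The Orinmere Regional Court:
  (a) The amount in controversy is $105,500, within the USD 500,000 ceiling. Condition met.
  (b) The claim is a tort claim, not a contract claim — that alternative is enough. Met.
  (c) The plaintiff resides in Kelstead, which is not Galfield. Condition met.
  (d) The plaintiff resides in Kelstead — that alternative is enough. Satisfied.
  (e) The amount in controversy is 105,500 dollars, which meets the $20,000 floor, so one alternative holds. Condition met.
  → Every requirement is satisfied — jurisdiction.
The Yarmarsh Regional Court:
  (a) The amount in controversy is $105,500, which meets the USD 102,000 floor, so this disjunct is met. Condition met.
  (b) The plaintiff resides in Kelstead, which is not Yarmarsh, so one alternative holds. Satisfied.
  (c) The amount in controversy is USD 105,500, within the USD 107,000 ceiling, which satisfies one of the alternatives. Condition met.
  (d) Baptiste Partners is organised under the laws of Yarmarsh. Condition met.
  (e) The plaintiff resides in Kelstead, so one alternative holds. Satisfied.
  → Jurisdiction lies.
Courts with jurisdiction: the Orinmere Regional Court, the Yarmarsh Regional Court — 2 in total.

2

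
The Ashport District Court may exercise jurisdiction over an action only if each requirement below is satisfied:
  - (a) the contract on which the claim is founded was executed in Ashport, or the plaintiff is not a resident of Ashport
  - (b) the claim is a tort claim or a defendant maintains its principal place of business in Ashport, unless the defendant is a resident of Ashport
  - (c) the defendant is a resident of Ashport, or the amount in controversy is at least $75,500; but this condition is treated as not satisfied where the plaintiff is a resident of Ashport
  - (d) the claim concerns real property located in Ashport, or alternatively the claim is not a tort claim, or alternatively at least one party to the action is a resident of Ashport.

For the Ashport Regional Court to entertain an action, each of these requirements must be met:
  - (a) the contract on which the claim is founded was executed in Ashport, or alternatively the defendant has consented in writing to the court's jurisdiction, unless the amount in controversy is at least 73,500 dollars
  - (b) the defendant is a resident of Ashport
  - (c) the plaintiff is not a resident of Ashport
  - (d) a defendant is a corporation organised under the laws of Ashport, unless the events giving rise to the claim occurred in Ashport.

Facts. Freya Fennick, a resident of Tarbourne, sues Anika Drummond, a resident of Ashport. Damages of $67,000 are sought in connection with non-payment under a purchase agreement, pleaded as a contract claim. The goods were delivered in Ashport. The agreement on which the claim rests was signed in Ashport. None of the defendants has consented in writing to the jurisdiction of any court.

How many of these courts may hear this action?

2

The Ashport District Court:
  (a) The contract was executed in Ashport, which satisfies one of the alternatives. Met.
  (b) The claim is a contract claim, not a tort claim; no defendant is a corporation — no alternative holds. But the defendant resides in Ashport, and the 'unless' clause therefore excuses the requirement. Met.
  (c) The defendant resides in Ashport, so one alternative holds. The exception is not triggered, since the plaintiff resides in Tarbourne, not Ashport. Satisfied.
  (d) The claim is a contract claim, not a tort claim — that alternative is enough. Condition met.
  → All conditions met; jurisdiction exists.
The Ashport Regional Court:
  (a) The contract was executed in Ashport, so this disjunct is met. Satisfied.
  (b) The defendant resides in Ashport. Satisfied.
  (c) The plaintiff resides in Tarbourne, which is not Ashport. Met.
  (d) No defendant is a corporation. But the operative events occurred in Ashport, and the 'unless' clause therefore excuses the requirement. Condition met.
  → Jurisdiction lies.
Courts with jurisdiction: the Ashport District Court, the Ashport Regional Court — 2 in total.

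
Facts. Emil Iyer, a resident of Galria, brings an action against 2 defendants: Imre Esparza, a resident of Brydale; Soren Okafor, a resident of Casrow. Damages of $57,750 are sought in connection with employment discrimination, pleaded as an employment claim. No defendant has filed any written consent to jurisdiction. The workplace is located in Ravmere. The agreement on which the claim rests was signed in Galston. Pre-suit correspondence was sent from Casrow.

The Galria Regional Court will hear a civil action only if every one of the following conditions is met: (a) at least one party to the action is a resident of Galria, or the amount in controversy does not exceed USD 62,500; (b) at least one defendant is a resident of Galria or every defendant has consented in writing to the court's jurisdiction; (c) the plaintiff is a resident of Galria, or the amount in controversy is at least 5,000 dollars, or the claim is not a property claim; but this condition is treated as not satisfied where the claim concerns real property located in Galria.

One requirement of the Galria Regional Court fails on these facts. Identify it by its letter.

(b)

The Galria Regional Court:
  (a) Emil Iyer resides in Galria, which satisfies one of the alternatives. Met.
  (b) No defendant resides in Galria (they reside in Brydale, Casrow); no such written consent has been filed — none of the alternatives is met. Not met.
  (c) The plaintiff resides in Galria, so this disjunct is met. And the carve-out is inapplicable — the claim does not concern real property. Condition met.
Only condition (b) fails.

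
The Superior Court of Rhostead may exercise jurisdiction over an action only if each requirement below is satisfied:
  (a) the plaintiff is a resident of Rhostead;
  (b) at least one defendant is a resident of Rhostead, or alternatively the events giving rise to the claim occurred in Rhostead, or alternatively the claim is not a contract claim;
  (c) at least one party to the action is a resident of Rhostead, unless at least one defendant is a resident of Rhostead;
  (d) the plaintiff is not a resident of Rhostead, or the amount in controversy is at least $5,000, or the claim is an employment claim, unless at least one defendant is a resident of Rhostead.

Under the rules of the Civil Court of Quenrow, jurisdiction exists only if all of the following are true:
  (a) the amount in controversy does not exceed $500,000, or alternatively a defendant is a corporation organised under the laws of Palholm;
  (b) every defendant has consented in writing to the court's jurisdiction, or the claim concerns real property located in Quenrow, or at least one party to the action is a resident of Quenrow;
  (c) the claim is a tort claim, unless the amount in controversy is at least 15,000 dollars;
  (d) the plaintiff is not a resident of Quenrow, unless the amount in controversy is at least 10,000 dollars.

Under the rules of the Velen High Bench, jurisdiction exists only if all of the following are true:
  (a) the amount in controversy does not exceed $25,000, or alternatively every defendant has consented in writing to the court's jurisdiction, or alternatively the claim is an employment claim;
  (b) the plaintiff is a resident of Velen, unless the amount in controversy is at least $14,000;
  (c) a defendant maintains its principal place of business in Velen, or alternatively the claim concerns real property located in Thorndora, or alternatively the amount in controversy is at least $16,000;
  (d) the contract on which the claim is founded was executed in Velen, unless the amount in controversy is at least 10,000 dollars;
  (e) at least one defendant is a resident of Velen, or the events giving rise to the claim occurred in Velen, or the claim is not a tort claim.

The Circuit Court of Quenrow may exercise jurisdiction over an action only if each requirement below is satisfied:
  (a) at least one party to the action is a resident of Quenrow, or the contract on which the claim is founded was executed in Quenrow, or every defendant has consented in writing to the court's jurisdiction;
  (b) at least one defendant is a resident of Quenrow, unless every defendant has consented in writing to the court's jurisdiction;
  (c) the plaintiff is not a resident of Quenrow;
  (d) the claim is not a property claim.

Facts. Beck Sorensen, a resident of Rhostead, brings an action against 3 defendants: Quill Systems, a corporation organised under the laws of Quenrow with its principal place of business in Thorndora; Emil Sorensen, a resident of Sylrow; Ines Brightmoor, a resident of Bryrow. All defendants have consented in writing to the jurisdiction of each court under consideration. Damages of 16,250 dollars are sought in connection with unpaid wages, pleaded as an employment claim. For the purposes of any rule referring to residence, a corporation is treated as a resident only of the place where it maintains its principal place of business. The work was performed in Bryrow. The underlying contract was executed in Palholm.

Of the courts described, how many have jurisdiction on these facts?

The Superior Court of Rhostead:
  (a) The plaintiff resides in Rhostead. Met.
  (b) The claim is an employment claim, not a contract claim, so this disjunct is met. Met.
  (c) Beck Sorensen resides in Rhostead. Met.
  (d) The amount in controversy is 16,250 dollars, which meets the USD 5,000 floor, so this disjunct is met. Satisfied.
  → Every requirement is satisfied — jurisdiction.
The Civil Court of Quenrow:
  (a) The amount in controversy is USD 16,250, within the USD 500,000 ceiling, which satisfies one of the alternatives. Satisfied.
  (b) Every defendant has filed written consent — that alternative is enough. Satisfied.
  (c) The claim is an employment claim, not a tort claim. The proviso rescues it, though: the amount in controversy is $16,250, which meets the 15,000 dollars floor. Met.
  (d) The plaintiff resides in Rhostead, which is not Quenrow. Met.
  → All conditions met; jurisdiction exists.
The Velen High Bench:
  (a) The amount in controversy is 16,250 dollars, within the USD 25,000 ceiling, so this disjunct is met. Met.
  (b) The plaintiff resides in Rhostead, not Velen. However, the amount in controversy is 16,250 dollars, which meets the $14,000 floor, so the 'unless' proviso supplies this condition. Met.
  (c) The amount in controversy is 16,250 dollars, which meets the 16,000 dollars floor — that alternative is enough. Met.
  (d) The contract was executed in Palholm, not Velen. The proviso rescues it, though: the amount in controversy is $16,250, which meets the 10,000 dollars floor. Met.
  (e) The claim is an employment claim, not a tort claim, which satisfies one of the alternatives. Met.
  → Jurisdiction lies.
The Circuit Court of Quenrow:
  (a) Every defendant has filed written consent — that alternative is enough. Met.
  (b) No defendant resides in Quenrow (they reside in Thorndora, Sylrow, Bryrow). But every defendant has filed written consent, and the 'unless' clause therefore excuses the requirement. Satisfied.
  (c) The plaintiff resides in Rhostead, which is not Quenrow. Satisfied.
  (d) The claim is an employment claim, not a property claim. Met.
  → All conditions met; jurisdiction exists.
Courts with jurisdiction: the Superior Court of Rhostead, the Civil Court of Quenrow, the Velen High Bench, the Circuit Court of Quenrow — 4 in total.

4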